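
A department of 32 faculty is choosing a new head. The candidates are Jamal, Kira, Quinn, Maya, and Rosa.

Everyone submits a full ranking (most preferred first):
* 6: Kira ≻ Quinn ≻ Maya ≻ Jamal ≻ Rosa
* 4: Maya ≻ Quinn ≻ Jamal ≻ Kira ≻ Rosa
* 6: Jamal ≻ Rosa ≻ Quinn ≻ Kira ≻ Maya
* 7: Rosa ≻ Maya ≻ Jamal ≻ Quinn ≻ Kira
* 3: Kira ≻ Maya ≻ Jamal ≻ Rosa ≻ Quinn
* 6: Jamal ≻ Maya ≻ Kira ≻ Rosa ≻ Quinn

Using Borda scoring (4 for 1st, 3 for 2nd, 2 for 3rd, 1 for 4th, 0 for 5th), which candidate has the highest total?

Jamal: 6×1 + 4×2 + 6×4 + 7×2 + 3×2 + 6×4 = 82
Kira: 6×4 + 4×1 + 6×1 + 7×0 + 3×4 + 6×2 = 58
Quinn: 6×3 + 4×3 + 6×2 + 7×1 + 3×0 + 6×0 = 49
Maya: 6×2 + 4×4 + 6×0 + 7×3 + 3×3 + 6×3 = 76
Rosa: 6×0 + 4×0 + 6×3 + 7×4 + 3×1 + 6×1 = 55

Jamal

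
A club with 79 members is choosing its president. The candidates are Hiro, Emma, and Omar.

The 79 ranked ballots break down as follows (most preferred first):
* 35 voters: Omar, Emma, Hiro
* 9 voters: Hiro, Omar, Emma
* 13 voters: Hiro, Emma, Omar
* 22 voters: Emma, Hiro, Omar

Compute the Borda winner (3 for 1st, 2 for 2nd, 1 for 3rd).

Emma

Hiro: 35×1 + 9×3 + 13×3 + 22×2 = 145
Emma: 35×2 + 9×1 + 13×2 + 22×3 = 171
Omar: 35×3 + 9×2 + 13×1 + 22×1 = 158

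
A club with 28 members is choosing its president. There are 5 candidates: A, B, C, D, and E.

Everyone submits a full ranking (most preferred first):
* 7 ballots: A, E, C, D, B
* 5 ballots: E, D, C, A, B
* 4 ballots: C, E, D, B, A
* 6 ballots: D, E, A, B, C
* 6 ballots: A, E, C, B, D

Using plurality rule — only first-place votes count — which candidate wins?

A

First-place votes: A 13, B 0, C 4, D 6, E 5.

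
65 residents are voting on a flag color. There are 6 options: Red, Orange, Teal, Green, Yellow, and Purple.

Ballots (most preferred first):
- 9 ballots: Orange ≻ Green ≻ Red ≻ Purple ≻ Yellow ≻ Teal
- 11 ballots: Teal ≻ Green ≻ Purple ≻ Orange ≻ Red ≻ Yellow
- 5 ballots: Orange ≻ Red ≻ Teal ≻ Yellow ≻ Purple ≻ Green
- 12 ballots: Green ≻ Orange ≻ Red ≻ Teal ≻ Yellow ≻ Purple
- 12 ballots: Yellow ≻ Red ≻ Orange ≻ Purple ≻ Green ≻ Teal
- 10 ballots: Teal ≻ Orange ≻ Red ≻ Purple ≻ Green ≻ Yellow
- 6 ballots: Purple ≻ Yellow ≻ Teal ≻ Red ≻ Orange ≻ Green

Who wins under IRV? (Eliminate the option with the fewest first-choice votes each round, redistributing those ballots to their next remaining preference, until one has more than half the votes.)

Round 1: Red 0, Orange 14, Teal 21, Green 12, Yellow 12, Purple 6. Red eliminated.
Round 2: Orange 14, Teal 21, Green 12, Yellow 12, Purple 6. Purple eliminated.
Round 3: Orange 14, Teal 21, Green 12, Yellow 18. Green eliminated.
Round 4: Orange 26, Teal 21, Yellow 18. Yellow eliminated.
Round 5: Orange 38, Teal 27. Orange has a majority (≥33).

Orange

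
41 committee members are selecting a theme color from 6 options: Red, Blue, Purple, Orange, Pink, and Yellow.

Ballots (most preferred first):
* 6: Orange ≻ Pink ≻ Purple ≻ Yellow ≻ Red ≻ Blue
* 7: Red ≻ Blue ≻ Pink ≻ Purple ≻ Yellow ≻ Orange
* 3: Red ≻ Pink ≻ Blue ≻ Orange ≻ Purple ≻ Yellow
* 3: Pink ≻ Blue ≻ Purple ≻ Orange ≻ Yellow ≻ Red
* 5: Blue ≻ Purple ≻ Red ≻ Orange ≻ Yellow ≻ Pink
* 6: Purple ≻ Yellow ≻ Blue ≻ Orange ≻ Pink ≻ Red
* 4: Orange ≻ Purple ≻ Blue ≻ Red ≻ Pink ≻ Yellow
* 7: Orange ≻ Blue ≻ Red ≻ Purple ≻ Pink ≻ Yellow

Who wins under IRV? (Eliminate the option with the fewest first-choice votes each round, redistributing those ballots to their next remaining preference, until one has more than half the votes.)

Blue

Round 1: Red 10, Blue 5, Purple 6, Orange 17, Pink 3, Yellow 0. Yellow eliminated.
Round 2: Red 10, Blue 5, Purple 6, Orange 17, Pink 3. Pink eliminated.
Round 3: Red 10, Blue 8, Purple 6, Orange 17. Purple eliminated.
Round 4: Red 10, Blue 14, Orange 17. Red eliminated.
Round 5: Blue 24, Orange 17. Blue has a majority (≥21).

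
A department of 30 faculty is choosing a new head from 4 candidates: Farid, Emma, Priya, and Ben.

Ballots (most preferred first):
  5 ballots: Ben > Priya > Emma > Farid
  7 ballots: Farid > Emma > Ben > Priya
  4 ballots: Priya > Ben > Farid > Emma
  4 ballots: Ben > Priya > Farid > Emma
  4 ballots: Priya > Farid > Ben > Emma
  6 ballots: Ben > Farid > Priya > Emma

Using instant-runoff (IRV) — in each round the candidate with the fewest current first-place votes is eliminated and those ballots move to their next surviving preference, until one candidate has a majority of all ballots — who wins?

Ben

Round 1: Farid 7, Emma 0, Priya 8, Ben 15. Emma eliminated.
Round 2: Farid 7, Priya 8, Ben 15. Farid eliminated.
Round 3: Priya 8, Ben 22. Ben has a majority (≥16).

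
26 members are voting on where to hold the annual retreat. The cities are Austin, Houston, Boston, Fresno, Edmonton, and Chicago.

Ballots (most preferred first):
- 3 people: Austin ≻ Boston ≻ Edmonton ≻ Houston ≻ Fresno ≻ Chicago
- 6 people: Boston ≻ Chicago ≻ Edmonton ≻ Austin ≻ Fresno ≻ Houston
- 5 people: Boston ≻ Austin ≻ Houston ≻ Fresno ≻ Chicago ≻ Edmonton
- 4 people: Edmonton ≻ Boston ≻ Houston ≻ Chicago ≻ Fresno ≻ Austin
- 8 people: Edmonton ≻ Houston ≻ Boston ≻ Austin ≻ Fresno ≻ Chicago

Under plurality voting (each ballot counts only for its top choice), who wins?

Edmonton

First-place votes: Austin 3, Houston 0, Boston 11, Fresno 0, Edmonton 12, Chicago 0.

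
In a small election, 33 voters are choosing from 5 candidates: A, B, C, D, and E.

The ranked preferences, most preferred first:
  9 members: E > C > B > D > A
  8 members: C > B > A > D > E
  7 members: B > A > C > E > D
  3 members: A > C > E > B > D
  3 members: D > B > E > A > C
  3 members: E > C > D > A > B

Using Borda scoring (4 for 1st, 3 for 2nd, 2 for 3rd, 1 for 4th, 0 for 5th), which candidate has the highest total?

C

A: 9×0 + 8×2 + 7×3 + 3×4 + 3×1 + 3×1 = 55
B: 9×2 + 8×3 + 7×4 + 3×1 + 3×3 + 3×0 = 82
C: 9×3 + 8×4 + 7×2 + 3×3 + 3×0 + 3×3 = 91
D: 9×1 + 8×1 + 7×0 + 3×0 + 3×4 + 3×2 = 35
E: 9×4 + 8×0 + 7×1 + 3×2 + 3×2 + 3×4 = 67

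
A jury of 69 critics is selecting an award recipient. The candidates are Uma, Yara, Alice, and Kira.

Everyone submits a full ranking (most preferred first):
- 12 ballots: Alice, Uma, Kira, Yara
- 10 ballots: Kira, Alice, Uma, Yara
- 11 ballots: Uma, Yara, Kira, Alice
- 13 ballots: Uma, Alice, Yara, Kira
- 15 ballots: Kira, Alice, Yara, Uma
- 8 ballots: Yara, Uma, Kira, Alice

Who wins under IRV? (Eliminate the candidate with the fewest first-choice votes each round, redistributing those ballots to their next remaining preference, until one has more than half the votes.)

Uma

Round 1: Uma 24, Yara 8, Alice 12, Kira 25. Yara eliminated.
Round 2: Uma 32, Alice 12, Kira 25. Alice eliminated.
Round 3: Uma 44, Kira 25. Uma has a majority (≥35).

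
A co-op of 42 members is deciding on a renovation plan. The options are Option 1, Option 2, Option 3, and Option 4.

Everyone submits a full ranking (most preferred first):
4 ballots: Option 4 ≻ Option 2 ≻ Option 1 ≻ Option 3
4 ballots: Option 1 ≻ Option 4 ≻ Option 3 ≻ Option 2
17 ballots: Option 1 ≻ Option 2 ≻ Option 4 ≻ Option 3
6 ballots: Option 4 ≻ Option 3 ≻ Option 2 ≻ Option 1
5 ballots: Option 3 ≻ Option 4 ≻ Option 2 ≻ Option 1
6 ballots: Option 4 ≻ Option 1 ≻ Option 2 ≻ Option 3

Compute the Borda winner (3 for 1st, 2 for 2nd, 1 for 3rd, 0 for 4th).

Option 1: 4×1 + 4×3 + 17×3 + 6×0 + 5×0 + 6×2 = 79
Option 2: 4×2 + 4×0 + 17×2 + 6×1 + 5×1 + 6×1 = 59
Option 3: 4×0 + 4×1 + 17×0 + 6×2 + 5×3 + 6×0 = 31
Option 4: 4×3 + 4×2 + 17×1 + 6×3 + 5×2 + 6×3 = 83

Option 4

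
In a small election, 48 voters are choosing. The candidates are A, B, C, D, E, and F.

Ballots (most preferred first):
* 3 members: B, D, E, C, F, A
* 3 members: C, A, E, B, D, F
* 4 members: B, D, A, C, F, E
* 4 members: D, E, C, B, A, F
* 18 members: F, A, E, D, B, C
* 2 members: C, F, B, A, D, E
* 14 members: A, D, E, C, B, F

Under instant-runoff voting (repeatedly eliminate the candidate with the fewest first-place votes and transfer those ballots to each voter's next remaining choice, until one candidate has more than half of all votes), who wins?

A

Round 1: A 14, B 7, C 5, D 4, E 0, F 18. E eliminated.
Round 2: A 14, B 7, C 5, D 4, F 18. D eliminated.
Round 3: A 14, B 7, C 9, F 18. B eliminated.
Round 4: A 18, C 12, F 18. C eliminated.
Round 5: A 25, F 23. A has a majority (≥25).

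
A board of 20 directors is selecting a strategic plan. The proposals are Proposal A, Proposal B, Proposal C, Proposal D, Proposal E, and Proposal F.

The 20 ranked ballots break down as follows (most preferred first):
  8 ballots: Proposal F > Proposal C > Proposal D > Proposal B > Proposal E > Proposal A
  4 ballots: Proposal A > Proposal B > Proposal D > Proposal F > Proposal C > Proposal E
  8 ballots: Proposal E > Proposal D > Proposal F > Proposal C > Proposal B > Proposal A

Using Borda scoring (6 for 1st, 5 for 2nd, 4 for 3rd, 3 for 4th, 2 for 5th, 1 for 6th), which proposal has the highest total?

Proposal A: 8×1 + 4×6 + 8×1 = 40
Proposal B: 8×3 + 4×5 + 8×2 = 60
Proposal C: 8×5 + 4×2 + 8×3 = 72
Proposal D: 8×4 + 4×4 + 8×5 = 88
Proposal E: 8×2 + 4×1 + 8×6 = 68
Proposal F: 8×6 + 4×3 + 8×4 = 92

Proposal F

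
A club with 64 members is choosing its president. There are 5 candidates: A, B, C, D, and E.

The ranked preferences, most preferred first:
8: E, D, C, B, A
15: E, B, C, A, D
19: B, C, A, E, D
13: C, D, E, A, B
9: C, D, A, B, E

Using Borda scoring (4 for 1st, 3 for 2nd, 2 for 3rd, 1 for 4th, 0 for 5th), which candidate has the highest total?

C

A: 8×0 + 15×1 + 19×2 + 13×1 + 9×2 = 84
B: 8×1 + 15×3 + 19×4 + 13×0 + 9×1 = 138
C: 8×2 + 15×2 + 19×3 + 13×4 + 9×4 = 191
D: 8×3 + 15×0 + 19×0 + 13×3 + 9×3 = 90
E: 8×4 + 15×4 + 19×1 + 13×2 + 9×0 = 137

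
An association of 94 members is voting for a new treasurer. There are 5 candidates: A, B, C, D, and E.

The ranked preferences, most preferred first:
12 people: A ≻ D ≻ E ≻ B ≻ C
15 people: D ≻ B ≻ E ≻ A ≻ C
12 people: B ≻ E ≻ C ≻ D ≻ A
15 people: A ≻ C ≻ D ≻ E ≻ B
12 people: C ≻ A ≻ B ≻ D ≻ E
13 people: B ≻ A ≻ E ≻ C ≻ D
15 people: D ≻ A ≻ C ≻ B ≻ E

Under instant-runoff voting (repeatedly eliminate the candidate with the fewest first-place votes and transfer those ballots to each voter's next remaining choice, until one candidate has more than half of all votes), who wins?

A

Round 1: A 27, B 25, C 12, D 30, E 0. E eliminated.
Round 2: A 27, B 25, C 12, D 30. C eliminated.
Round 3: A 39, B 25, D 30. B eliminated.
Round 4: A 52, D 42. A has a majority (≥48).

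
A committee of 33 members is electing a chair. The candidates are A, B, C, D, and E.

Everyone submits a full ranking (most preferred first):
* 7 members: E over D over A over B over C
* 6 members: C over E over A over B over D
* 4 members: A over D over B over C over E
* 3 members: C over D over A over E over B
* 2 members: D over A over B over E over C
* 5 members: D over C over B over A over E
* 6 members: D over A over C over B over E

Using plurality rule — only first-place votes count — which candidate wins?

First-place votes: A 4, B 0, C 9, D 13, E 7.

D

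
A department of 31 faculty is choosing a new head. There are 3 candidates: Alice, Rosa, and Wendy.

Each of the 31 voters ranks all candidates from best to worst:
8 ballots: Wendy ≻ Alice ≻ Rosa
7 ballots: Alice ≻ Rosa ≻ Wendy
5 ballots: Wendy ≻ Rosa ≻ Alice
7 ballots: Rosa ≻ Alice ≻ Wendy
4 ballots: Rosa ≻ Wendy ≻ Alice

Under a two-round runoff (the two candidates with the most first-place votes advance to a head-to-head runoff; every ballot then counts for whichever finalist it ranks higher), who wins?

Rosa

Round 1 first-place votes: Alice 7, Rosa 11, Wendy 13. Wendy and Rosa advance.
Runoff: Wendy is ranked above Rosa on 13 ballots, Rosa above Wendy on 18.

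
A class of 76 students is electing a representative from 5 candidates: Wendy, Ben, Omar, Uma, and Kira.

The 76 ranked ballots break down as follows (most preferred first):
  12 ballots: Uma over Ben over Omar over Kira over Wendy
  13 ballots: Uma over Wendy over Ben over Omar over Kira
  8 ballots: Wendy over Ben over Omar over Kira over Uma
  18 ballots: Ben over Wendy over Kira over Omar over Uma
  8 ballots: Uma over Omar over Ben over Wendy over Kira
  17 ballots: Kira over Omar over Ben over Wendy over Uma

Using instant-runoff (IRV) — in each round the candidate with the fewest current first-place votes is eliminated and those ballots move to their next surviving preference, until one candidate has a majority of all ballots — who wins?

Ben

Round 1: Wendy 8, Ben 18, Omar 0, Uma 33, Kira 17. Omar eliminated.
Round 2: Wendy 8, Ben 18, Uma 33, Kira 17. Wendy eliminated.
Round 3: Ben 26, Uma 33, Kira 17. Kira eliminated.
Round 4: Ben 43, Uma 33. Ben has a majority (≥39).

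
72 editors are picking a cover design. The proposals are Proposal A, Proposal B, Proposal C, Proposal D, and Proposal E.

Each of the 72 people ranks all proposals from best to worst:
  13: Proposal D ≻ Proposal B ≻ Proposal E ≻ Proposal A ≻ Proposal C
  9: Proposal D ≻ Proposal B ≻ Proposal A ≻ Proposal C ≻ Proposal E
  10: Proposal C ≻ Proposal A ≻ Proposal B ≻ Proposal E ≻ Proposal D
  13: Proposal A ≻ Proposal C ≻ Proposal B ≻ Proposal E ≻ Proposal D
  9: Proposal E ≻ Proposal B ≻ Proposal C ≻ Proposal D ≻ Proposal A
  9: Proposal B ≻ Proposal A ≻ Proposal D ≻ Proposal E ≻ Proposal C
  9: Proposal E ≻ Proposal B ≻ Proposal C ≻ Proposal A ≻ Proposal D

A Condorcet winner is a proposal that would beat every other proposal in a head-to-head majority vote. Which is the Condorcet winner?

Proposal B

Proposal B vs Proposal A: 49–23
Proposal B vs Proposal C: 49–23
Proposal B vs Proposal D: 50–22
Proposal B vs Proposal E: 54–18
Proposal B beats every other proposal.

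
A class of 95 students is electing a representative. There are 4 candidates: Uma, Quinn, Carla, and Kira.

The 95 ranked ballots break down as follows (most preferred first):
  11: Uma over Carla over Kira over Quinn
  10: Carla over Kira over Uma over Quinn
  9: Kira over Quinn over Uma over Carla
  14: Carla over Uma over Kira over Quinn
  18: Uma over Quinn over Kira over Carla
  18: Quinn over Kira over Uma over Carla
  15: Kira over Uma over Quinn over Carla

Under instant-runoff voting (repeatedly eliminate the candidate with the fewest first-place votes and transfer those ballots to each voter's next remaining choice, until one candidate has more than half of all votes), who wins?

Kira

Round 1: Uma 29, Quinn 18, Carla 24, Kira 24. Quinn eliminated.
Round 2: Uma 29, Carla 24, Kira 42. Carla eliminated.
Round 3: Uma 43, Kira 52. Kira has a majority (≥48).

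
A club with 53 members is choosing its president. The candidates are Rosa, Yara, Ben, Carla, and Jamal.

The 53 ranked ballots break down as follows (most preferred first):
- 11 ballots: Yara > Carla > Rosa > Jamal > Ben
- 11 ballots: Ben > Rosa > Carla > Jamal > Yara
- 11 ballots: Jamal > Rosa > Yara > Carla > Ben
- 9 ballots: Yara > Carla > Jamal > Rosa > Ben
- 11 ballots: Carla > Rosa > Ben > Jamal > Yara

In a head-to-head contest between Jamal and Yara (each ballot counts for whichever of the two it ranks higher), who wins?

Jamal is ranked above Yara on 33 ballots; Yara above Jamal on 20.

Jamal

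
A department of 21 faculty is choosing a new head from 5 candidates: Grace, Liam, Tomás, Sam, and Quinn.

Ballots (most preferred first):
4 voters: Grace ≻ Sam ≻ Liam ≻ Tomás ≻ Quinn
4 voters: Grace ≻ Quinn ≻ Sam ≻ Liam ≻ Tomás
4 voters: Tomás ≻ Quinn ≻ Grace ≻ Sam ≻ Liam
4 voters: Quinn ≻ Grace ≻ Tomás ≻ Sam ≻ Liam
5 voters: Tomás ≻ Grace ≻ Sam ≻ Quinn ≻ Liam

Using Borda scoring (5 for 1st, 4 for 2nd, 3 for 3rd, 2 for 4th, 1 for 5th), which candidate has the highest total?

Grace

Grace: 4×5 + 4×5 + 4×3 + 4×4 + 5×4 = 88
Liam: 4×3 + 4×2 + 4×1 + 4×1 + 5×1 = 33
Tomás: 4×2 + 4×1 + 4×5 + 4×3 + 5×5 = 69
Sam: 4×4 + 4×3 + 4×2 + 4×2 + 5×3 = 59
Quinn: 4×1 + 4×4 + 4×4 + 4×5 + 5×2 = 66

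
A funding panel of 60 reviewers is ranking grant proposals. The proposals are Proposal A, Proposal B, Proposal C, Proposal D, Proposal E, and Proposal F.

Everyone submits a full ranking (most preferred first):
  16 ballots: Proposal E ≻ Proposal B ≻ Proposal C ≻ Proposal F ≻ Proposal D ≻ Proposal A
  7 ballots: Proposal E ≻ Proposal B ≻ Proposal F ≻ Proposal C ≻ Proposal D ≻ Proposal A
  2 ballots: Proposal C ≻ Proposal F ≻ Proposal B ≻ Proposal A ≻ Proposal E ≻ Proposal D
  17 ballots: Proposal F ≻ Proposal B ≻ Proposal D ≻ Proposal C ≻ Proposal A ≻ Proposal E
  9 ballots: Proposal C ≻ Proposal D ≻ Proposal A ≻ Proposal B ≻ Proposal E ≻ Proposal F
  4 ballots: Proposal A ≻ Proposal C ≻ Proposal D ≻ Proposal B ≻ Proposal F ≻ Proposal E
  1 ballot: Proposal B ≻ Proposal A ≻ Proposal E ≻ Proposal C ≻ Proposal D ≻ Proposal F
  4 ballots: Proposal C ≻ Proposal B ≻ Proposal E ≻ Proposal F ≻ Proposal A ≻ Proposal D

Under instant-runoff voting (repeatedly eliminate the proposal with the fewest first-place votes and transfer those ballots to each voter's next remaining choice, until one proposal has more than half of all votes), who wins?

Proposal C

Round 1: Proposal A 4, Proposal B 1, Proposal C 15, Proposal D 0, Proposal E 23, Proposal F 17. Proposal D eliminated.
Round 2: Proposal A 4, Proposal B 1, Proposal C 15, Proposal E 23, Proposal F 17. Proposal B eliminated.
Round 3: Proposal A 5, Proposal C 15, Proposal E 23, Proposal F 17. Proposal A eliminated.
Round 4: Proposal C 19, Proposal E 24, Proposal F 17. Proposal F eliminated.
Round 5: Proposal C 36, Proposal E 24. Proposal C has a majority (≥31).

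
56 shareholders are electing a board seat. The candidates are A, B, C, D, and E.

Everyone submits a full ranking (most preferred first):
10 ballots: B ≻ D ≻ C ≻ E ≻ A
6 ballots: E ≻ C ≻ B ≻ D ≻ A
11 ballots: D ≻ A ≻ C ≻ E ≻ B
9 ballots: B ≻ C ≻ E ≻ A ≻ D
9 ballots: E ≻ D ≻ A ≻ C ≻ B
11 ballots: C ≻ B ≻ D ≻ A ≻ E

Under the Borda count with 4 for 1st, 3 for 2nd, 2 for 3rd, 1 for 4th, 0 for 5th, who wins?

C

A: 10×0 + 6×0 + 11×3 + 9×1 + 9×2 + 11×1 = 71
B: 10×4 + 6×2 + 11×0 + 9×4 + 9×0 + 11×3 = 121
C: 10×2 + 6×3 + 11×2 + 9×3 + 9×1 + 11×4 = 140
D: 10×3 + 6×1 + 11×4 + 9×0 + 9×3 + 11×2 = 129
E: 10×1 + 6×4 + 11×1 + 9×2 + 9×4 + 11×0 = 99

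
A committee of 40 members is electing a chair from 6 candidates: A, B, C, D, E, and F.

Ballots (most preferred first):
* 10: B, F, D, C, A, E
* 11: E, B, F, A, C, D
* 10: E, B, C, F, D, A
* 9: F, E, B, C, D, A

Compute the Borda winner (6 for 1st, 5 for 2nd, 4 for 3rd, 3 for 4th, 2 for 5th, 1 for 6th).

A: 10×2 + 11×3 + 10×1 + 9×1 = 72
B: 10×6 + 11×5 + 10×5 + 9×4 = 201
C: 10×3 + 11×2 + 10×4 + 9×3 = 119
D: 10×4 + 11×1 + 10×2 + 9×2 = 89
E: 10×1 + 11×6 + 10×6 + 9×5 = 181
F: 10×5 + 11×4 + 10×3 + 9×6 = 178

B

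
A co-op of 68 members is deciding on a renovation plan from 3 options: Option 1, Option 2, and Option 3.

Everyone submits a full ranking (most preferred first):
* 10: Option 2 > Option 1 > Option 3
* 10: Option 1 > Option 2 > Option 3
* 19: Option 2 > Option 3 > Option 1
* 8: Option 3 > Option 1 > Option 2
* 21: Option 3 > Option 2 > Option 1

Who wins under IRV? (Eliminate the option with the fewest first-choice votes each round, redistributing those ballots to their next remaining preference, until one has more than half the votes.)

Option 2

Round 1: Option 1 10, Option 2 29, Option 3 29. Option 1 eliminated.
Round 2: Option 2 39, Option 3 29. Option 2 has a majority (≥35).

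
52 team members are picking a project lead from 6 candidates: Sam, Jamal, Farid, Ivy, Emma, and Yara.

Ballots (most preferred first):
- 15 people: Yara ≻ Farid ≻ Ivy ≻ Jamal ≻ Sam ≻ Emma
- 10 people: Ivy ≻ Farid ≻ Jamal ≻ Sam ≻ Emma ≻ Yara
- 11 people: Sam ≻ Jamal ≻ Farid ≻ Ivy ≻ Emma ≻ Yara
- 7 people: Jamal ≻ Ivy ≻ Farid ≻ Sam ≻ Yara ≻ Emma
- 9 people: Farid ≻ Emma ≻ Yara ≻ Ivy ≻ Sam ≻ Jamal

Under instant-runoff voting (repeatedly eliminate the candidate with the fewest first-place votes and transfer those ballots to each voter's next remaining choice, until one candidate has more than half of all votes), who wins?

Round 1: Sam 11, Jamal 7, Farid 9, Ivy 10, Emma 0, Yara 15. Emma eliminated.
Round 2: Sam 11, Jamal 7, Farid 9, Ivy 10, Yara 15. Jamal eliminated.
Round 3: Sam 11, Farid 9, Ivy 17, Yara 15. Farid eliminated.
Round 4: Sam 11, Ivy 17, Yara 24. Sam eliminated.
Round 5: Ivy 28, Yara 24. Ivy has a majority (≥27).

Ivy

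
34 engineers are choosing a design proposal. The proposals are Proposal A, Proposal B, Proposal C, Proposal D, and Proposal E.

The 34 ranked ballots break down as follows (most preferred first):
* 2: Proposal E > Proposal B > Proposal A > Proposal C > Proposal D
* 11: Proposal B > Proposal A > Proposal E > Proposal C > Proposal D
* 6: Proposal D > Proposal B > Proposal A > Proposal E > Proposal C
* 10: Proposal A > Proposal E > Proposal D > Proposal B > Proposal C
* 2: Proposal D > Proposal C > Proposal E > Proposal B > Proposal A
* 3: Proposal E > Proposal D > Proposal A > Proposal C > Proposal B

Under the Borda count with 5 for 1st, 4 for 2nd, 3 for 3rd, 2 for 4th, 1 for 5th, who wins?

Proposal A: 2×3 + 11×4 + 6×3 + 10×5 + 2×1 + 3×3 = 129
Proposal B: 2×4 + 11×5 + 6×4 + 10×2 + 2×2 + 3×1 = 114
Proposal C: 2×2 + 11×2 + 6×1 + 10×1 + 2×4 + 3×2 = 56
Proposal D: 2×1 + 11×1 + 6×5 + 10×3 + 2×5 + 3×4 = 95
Proposal E: 2×5 + 11×3 + 6×2 + 10×4 + 2×3 + 3×5 = 116

Proposal A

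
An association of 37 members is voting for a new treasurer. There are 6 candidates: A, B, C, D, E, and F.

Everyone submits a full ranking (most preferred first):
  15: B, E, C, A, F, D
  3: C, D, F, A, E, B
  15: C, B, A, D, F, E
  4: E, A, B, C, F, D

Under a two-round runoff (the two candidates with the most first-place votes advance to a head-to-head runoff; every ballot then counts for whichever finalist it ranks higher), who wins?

Round 1 first-place votes: A 0, B 15, C 18, D 0, E 4, F 0. C and B advance.
Runoff: C is ranked above B on 18 ballots, B above C on 19.

B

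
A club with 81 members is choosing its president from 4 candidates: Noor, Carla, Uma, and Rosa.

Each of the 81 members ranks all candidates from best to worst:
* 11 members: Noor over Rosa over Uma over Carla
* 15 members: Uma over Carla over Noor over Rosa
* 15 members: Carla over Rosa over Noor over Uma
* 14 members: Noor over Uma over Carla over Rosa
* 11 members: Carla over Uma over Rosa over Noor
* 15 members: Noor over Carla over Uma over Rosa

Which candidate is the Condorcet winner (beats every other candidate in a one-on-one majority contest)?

Carla

Carla vs Noor: 41–40
Carla vs Uma: 41–40
Carla vs Rosa: 70–11
Carla beats every other candidate.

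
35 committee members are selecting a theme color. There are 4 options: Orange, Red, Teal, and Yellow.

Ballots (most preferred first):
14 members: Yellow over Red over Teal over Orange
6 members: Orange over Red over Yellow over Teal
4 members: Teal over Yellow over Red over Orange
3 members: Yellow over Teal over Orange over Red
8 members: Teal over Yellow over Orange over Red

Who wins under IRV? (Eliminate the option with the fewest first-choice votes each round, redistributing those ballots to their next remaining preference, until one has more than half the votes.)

Round 1: Orange 6, Red 0, Teal 12, Yellow 17. Red eliminated.
Round 2: Orange 6, Teal 12, Yellow 17. Orange eliminated.
Round 3: Teal 12, Yellow 23. Yellow has a majority (≥18).

Yellow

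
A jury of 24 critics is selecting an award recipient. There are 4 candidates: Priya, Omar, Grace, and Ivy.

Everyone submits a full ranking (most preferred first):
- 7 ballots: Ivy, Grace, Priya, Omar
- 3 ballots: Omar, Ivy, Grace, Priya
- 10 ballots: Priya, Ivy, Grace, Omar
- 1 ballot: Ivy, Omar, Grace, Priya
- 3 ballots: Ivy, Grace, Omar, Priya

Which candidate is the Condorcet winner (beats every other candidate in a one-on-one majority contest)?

Ivy

Ivy vs Priya: 14–10
Ivy vs Omar: 21–3
Ivy vs Grace: 24–0
Ivy beats every other candidate.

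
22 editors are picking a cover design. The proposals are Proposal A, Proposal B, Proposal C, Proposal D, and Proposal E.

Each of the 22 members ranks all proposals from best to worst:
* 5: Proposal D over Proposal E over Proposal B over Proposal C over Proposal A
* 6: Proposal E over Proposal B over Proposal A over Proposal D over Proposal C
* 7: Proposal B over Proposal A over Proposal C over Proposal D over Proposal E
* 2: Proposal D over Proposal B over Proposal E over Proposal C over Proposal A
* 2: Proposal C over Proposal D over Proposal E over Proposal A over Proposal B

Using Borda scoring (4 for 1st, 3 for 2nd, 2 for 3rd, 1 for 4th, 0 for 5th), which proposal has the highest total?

Proposal B

Proposal A: 5×0 + 6×2 + 7×3 + 2×0 + 2×1 = 35
Proposal B: 5×2 + 6×3 + 7×4 + 2×3 + 2×0 = 62
Proposal C: 5×1 + 6×0 + 7×2 + 2×1 + 2×4 = 29
Proposal D: 5×4 + 6×1 + 7×1 + 2×4 + 2×3 = 47
Proposal E: 5×3 + 6×4 + 7×0 + 2×2 + 2×2 = 47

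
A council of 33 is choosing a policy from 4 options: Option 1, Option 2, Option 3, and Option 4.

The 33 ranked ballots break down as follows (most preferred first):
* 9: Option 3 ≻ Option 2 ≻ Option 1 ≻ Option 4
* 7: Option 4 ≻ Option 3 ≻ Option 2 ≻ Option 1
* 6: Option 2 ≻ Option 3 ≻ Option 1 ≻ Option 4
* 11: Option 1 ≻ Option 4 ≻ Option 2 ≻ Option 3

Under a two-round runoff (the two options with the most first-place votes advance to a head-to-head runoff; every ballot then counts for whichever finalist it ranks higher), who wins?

Option 3

Round 1 first-place votes: Option 1 11, Option 2 6, Option 3 9, Option 4 7. Option 1 and Option 3 advance.
Runoff: Option 1 is ranked above Option 3 on 11 ballots, Option 3 above Option 1 on 22.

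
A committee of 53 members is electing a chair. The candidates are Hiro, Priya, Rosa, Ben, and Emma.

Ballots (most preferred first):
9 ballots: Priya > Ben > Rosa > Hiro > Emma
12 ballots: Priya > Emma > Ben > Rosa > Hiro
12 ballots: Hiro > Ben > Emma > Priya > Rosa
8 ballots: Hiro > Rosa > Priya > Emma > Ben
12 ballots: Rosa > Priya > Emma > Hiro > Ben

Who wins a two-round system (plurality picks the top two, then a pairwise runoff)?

Priya

Round 1 first-place votes: Hiro 20, Priya 21, Rosa 12, Ben 0, Emma 0. Priya and Hiro advance.
Runoff: Priya is ranked above Hiro on 33 ballots, Hiro above Priya on 20.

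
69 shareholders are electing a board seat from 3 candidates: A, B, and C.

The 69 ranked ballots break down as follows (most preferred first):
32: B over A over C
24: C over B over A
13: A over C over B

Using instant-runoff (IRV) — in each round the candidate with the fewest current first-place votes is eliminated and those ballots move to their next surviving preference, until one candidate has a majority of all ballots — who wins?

Round 1: A 13, B 32, C 24. A eliminated.
Round 2: B 32, C 37. C has a majority (≥35).

C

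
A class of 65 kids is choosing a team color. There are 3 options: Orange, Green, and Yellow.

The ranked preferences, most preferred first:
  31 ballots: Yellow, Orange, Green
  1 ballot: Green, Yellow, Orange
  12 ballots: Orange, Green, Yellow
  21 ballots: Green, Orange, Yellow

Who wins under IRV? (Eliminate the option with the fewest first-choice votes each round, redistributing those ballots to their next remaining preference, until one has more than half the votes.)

Round 1: Orange 12, Green 22, Yellow 31. Orange eliminated.
Round 2: Green 34, Yellow 31. Green has a majority (≥33).

Green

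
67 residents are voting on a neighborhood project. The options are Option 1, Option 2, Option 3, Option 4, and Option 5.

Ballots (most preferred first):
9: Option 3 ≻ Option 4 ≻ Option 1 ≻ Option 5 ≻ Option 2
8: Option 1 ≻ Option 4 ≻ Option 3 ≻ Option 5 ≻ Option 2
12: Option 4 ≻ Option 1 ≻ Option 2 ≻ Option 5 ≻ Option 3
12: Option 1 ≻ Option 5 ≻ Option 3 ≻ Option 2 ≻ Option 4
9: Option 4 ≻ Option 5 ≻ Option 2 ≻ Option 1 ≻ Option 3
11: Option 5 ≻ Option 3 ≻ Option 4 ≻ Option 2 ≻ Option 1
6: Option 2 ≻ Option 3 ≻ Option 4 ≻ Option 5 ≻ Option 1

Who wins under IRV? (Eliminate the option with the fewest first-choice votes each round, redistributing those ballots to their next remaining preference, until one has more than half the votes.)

Round 1: Option 1 20, Option 2 6, Option 3 9, Option 4 21, Option 5 11. Option 2 eliminated.
Round 2: Option 1 20, Option 3 15, Option 4 21, Option 5 11. Option 5 eliminated.
Round 3: Option 1 20, Option 3 26, Option 4 21. Option 1 eliminated.
Round 4: Option 3 38, Option 4 29. Option 3 has a majority (≥34).

Option 3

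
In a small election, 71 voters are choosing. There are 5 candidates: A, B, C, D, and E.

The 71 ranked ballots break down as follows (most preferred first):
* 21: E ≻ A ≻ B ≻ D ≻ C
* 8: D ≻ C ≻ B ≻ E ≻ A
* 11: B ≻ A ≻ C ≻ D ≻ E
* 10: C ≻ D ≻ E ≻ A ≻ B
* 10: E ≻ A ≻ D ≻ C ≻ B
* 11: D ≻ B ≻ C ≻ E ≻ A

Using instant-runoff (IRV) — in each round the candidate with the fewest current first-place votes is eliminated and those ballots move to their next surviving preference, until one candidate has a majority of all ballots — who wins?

Round 1: A 0, B 11, C 10, D 19, E 31. A eliminated.
Round 2: B 11, C 10, D 19, E 31. C eliminated.
Round 3: B 11, D 29, E 31. B eliminated.
Round 4: D 40, E 31. D has a majority (≥36).

D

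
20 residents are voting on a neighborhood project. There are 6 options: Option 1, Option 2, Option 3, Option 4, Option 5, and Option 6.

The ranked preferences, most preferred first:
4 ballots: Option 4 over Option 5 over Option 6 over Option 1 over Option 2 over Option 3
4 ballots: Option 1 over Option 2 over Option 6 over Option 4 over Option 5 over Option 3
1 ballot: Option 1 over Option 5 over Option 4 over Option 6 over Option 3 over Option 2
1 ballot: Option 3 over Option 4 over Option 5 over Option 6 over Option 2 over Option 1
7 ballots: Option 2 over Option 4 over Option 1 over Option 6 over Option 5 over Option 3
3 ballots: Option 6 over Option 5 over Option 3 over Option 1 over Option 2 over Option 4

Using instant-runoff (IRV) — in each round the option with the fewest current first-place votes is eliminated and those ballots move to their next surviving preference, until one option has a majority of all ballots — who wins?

Option 1

Round 1: Option 1 5, Option 2 7, Option 3 1, Option 4 4, Option 5 0, Option 6 3. Option 5 eliminated.
Round 2: Option 1 5, Option 2 7, Option 3 1, Option 4 4, Option 6 3. Option 3 eliminated.
Round 3: Option 1 5, Option 2 7, Option 4 5, Option 6 3. Option 6 eliminated.
Round 4: Option 1 8, Option 2 7, Option 4 5. Option 4 eliminated.
Round 5: Option 1 12, Option 2 8. Option 1 has a majority (≥11).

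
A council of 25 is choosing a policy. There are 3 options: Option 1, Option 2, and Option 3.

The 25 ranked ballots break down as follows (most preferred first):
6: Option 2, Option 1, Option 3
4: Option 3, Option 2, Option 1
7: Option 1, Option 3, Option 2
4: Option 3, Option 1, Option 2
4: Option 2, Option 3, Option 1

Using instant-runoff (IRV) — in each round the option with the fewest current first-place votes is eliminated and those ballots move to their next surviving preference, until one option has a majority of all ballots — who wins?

Option 3

Round 1: Option 1 7, Option 2 10, Option 3 8. Option 1 eliminated.
Round 2: Option 2 10, Option 3 15. Option 3 has a majority (≥13).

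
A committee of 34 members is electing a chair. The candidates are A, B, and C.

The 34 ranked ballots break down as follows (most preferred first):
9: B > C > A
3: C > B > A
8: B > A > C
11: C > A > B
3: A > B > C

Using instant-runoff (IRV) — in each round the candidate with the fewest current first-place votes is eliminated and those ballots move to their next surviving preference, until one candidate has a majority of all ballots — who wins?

B

Round 1: A 3, B 17, C 14. A eliminated.
Round 2: B 20, C 14. B has a majority (≥18).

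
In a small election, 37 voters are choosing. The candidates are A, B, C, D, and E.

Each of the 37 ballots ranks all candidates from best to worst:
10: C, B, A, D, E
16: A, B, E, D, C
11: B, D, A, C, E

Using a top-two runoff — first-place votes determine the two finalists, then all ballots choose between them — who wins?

Round 1 first-place votes: A 16, B 11, C 10, D 0, E 0. A and B advance.
Runoff: A is ranked above B on 16 ballots, B above A on 21.

B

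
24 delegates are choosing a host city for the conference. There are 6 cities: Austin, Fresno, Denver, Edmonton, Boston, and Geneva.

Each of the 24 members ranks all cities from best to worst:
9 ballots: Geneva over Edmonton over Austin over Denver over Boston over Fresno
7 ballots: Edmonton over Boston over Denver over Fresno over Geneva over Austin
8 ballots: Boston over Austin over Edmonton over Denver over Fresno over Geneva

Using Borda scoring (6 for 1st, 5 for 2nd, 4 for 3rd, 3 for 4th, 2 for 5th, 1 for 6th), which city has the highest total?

Edmonton

Austin: 9×4 + 7×1 + 8×5 = 83
Fresno: 9×1 + 7×3 + 8×2 = 46
Denver: 9×3 + 7×4 + 8×3 = 79
Edmonton: 9×5 + 7×6 + 8×4 = 119
Boston: 9×2 + 7×5 + 8×6 = 101
Geneva: 9×6 + 7×2 + 8×1 = 76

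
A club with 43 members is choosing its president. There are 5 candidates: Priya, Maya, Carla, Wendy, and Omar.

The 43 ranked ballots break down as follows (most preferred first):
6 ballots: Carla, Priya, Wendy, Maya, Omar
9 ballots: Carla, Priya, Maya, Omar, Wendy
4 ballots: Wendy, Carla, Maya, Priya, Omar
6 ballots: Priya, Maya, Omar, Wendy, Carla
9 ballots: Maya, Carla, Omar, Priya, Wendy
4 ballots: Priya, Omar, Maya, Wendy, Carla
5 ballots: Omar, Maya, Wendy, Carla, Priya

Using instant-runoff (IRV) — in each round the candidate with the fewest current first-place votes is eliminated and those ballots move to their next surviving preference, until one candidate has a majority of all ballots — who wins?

Maya

Round 1: Priya 10, Maya 9, Carla 15, Wendy 4, Omar 5. Wendy eliminated.
Round 2: Priya 10, Maya 9, Carla 19, Omar 5. Omar eliminated.
Round 3: Priya 10, Maya 14, Carla 19. Priya eliminated.
Round 4: Maya 24, Carla 19. Maya has a majority (≥22).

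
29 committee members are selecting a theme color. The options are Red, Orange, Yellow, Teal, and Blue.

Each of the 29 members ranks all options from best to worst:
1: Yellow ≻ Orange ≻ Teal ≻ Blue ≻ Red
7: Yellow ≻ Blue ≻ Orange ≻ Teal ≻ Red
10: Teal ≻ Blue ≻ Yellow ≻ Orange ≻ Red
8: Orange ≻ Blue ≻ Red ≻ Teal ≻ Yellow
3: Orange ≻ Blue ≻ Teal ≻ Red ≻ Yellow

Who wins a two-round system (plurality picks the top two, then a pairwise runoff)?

Round 1 first-place votes: Red 0, Orange 11, Yellow 8, Teal 10, Blue 0. Orange and Teal advance.
Runoff: Orange is ranked above Teal on 19 ballots, Teal above Orange on 10.

Orange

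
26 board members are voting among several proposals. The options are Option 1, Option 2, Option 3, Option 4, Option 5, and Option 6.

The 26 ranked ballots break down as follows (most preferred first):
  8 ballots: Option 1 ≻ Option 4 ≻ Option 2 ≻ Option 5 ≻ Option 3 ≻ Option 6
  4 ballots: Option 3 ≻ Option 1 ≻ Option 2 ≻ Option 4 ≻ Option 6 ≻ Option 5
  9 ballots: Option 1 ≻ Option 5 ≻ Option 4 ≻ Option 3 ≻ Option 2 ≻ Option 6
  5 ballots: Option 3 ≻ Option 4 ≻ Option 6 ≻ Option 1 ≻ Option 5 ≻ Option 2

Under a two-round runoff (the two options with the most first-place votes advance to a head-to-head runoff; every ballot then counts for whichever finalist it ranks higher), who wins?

Round 1 first-place votes: Option 1 17, Option 2 0, Option 3 9, Option 4 0, Option 5 0, Option 6 0. Option 1 and Option 3 advance.
Runoff: Option 1 is ranked above Option 3 on 17 ballots, Option 3 above Option 1 on 9.

Option 1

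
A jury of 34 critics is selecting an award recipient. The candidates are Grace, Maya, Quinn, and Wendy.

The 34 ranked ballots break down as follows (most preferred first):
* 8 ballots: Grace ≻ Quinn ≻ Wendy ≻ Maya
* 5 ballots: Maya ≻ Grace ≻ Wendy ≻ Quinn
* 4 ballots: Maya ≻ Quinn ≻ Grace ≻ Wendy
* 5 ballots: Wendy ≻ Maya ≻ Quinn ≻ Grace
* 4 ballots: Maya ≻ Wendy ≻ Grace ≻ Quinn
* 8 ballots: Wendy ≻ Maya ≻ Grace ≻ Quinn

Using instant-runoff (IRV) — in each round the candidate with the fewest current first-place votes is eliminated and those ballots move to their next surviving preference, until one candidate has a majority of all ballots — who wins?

Round 1: Grace 8, Maya 13, Quinn 0, Wendy 13. Quinn eliminated.
Round 2: Grace 8, Maya 13, Wendy 13. Grace eliminated.
Round 3: Maya 13, Wendy 21. Wendy has a majority (≥18).

Wendy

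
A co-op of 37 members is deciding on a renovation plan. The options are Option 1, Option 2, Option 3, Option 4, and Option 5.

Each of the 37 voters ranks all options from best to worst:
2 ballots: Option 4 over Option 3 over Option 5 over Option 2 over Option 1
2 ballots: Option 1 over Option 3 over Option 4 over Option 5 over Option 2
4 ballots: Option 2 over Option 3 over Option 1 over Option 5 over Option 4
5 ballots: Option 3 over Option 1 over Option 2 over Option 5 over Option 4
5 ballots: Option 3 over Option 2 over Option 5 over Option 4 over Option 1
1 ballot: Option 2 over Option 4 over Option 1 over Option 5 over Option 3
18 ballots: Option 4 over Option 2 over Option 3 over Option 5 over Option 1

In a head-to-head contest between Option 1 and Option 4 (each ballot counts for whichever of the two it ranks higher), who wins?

Option 1 is ranked above Option 4 on 11 ballots; Option 4 above Option 1 on 26.

Option 4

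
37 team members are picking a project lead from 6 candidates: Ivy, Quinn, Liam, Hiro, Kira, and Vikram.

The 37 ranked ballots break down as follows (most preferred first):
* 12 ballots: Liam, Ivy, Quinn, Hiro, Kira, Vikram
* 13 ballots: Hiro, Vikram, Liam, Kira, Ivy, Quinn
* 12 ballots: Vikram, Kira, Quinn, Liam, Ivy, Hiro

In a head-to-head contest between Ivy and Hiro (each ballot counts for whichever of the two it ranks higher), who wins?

Ivy

Ivy is ranked above Hiro on 24 ballots; Hiro above Ivy on 13.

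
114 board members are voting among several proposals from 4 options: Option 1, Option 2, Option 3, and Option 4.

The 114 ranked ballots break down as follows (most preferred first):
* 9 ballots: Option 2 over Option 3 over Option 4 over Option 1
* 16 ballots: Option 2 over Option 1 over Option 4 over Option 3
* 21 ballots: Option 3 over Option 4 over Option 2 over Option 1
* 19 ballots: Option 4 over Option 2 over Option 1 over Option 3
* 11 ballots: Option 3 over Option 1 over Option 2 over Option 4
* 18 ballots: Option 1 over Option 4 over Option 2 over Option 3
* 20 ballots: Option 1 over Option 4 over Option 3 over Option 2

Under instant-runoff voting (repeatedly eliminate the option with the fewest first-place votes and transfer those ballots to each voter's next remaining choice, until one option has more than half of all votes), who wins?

Round 1: Option 1 38, Option 2 25, Option 3 32, Option 4 19. Option 4 eliminated.
Round 2: Option 1 38, Option 2 44, Option 3 32. Option 3 eliminated.
Round 3: Option 1 49, Option 2 65. Option 2 has a majority (≥58).

Option 2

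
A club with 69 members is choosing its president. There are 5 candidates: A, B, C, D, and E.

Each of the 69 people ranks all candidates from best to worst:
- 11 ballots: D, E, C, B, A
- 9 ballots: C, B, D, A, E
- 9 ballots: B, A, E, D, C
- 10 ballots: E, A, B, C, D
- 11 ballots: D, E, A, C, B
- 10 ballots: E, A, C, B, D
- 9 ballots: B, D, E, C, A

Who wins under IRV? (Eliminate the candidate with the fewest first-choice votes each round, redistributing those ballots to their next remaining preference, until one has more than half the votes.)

B

Round 1: A 0, B 18, C 9, D 22, E 20. A eliminated.
Round 2: B 18, C 9, D 22, E 20. C eliminated.
Round 3: B 27, D 22, E 20. E eliminated.
Round 4: B 47, D 22. B has a majority (≥35).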